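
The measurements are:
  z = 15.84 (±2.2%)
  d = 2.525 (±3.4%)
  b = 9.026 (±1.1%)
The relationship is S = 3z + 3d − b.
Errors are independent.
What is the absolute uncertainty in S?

Sums and differences: (δS)² = Σ (cᵢ δxᵢ)².
  (3·δz)² = 1.09;  (3·δd)² = 0.0663;  (δb)² = 0.00986
δS = √(1.17) = 1.08

1.08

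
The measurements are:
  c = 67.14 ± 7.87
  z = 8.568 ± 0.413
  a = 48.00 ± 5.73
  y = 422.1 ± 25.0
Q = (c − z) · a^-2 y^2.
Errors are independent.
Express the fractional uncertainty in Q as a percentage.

Let u = c − z = 58.57. δu = √(δc² + δz²) = √(61.9 + 0.171) = 7.88, so δu/u = 0.135.
Q is then a monomial in u, a, y:
δQ/Q = √((δu/u)² + (-2·δa/a)² + (2·δy/y)²) = √(0.0181 + 0.0570 + 0.0140) = 0.299

29.9%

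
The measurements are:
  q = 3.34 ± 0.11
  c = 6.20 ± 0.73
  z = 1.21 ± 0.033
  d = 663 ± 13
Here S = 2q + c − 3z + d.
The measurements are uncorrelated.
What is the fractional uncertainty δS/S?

0.0194

For a sum/difference, combine absolute errors in quadrature:
  (2·δq)² = 0.0484;  (δc)² = 0.533;  (3·δz)² = 0.00980;  (δd)² = 169
δS = √(170) = 13.0
S = 672, so δS/S = 13.0/672 = 0.0194.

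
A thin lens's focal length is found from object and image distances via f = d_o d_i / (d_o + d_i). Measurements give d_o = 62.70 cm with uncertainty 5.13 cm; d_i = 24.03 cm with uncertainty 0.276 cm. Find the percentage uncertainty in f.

2.41%

∂f/∂d_o = (d_i/(d_o+d_i))² = 0.0768;  ∂f/∂d_i = (d_o/(d_o+d_i))² = 0.523
δf = √((∂f/∂d_o · δd_o)² + (∂f/∂d_i · δd_i)²) = √(0.155 + 0.0208) = 0.419 cm
f = 17.37 cm, so δf/f = 0.419/17.37 = 0.0241.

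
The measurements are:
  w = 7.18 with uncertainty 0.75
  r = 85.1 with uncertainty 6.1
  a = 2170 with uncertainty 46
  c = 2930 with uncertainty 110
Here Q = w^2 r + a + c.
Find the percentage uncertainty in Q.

Let p = w^2·r = 4390. δp/p = √((2·δw/w)² + (1·δr/r)²) = √(0.0436 + 0.00514) = 0.221, so δp = 969.
Q = p + a + c: δQ = √(δp² + δa² + δc²) = √(9.39e+05 + 2120 + 12100) = 976
Q = 9490, so δQ/Q = 976/9490 = 0.103.

10.3%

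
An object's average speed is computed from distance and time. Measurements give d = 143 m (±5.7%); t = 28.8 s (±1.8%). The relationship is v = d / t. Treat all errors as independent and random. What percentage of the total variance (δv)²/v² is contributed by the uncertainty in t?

9.07%

(δv/v)² = (1·δd/d)² + (-1·δt/t)²
  d term: (1×0.0570)² = 0.00325
  t term: (-1×0.0180)² = 0.000324
Total = 0.00357. Share from t = 0.000324/0.00357 = 0.0907.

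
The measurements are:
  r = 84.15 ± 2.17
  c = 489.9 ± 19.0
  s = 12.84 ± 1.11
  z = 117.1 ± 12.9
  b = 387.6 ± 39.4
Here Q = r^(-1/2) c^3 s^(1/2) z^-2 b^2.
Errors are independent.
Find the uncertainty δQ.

For a monomial Q ∝ r^(-1/2), c^3, s^(1/2), z^-2, b^2, fractional errors add in quadrature:
  (−½·δr/r)² = (-0.5×0.0258)² = 0.000166;  (3·δc/c)² = (3×0.0388)² = 0.0135;  (½·δs/s)² = (0.5×0.0864)² = 0.00187;  (-2·δz/z)² = (-2×0.110)² = 0.0485;  (2·δb/b)² = (2×0.102)² = 0.0413
δQ/Q = √(0.105) = 0.325
Q = 5.032e+08, so δQ = 0.325 × 5.032e+08 = 1.63e+08.

1.63e+08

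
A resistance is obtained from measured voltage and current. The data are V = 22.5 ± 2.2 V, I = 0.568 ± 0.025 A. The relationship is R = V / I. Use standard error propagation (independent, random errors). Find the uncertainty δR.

For a monomial R ∝ V, I^-1, fractional errors add in quadrature:
  (1·δV/V)² = (1×0.0978)² = 0.00956;  (-1·δI/I)² = (-1×0.0440)² = 0.00194
δR/R = √(0.0115) = 0.107
R = 39.6 Ω, so δR = 0.107 × 39.6 = 4.25 Ω.

4.25 Ω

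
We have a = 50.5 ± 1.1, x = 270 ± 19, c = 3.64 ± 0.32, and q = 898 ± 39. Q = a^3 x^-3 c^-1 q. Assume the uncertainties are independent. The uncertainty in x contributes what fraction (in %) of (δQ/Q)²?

(δQ/Q)² = (3·δa/a)² + (-3·δx/x)² + (-1·δc/c)² + (1·δq/q)²
  a term: (3×0.0218)² = 0.00427
  x term: (-3×0.0704)² = 0.0446
  c term: (-1×0.0879)² = 0.00773
  q term: (1×0.0434)² = 0.00189
Total = 0.0585. Share from x = 0.0446/0.0585 = 0.762.

76.2%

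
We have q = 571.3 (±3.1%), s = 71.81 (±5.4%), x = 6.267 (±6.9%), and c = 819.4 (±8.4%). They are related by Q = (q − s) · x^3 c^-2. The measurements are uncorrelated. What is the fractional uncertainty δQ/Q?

0.269

Let u = q − s = 499.5. δu = √(δq² + δs²) = √(314 + 15.0) = 18.1, so δu/u = 0.0363.
Q is then a monomial in u, x, c:
δQ/Q = √((δu/u)² + (3·δx/x)² + (-2·δc/c)²) = √(0.00132 + 0.0428 + 0.0282) = 0.269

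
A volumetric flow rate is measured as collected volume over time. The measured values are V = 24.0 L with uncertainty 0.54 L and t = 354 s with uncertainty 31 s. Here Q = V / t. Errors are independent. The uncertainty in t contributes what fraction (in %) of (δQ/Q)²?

93.8%

(δQ/Q)² = (1·δV/V)² + (-1·δt/t)²
  V term: (1×0.0225)² = 0.000506
  t term: (-1×0.0876)² = 0.00767
Total = 0.00817. Share from t = 0.00767/0.00817 = 0.938.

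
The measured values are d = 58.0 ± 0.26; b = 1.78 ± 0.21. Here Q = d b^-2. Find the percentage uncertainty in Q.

23.6%

Each factor contributes (exponent × relative error)² to (δQ/Q)²:
  (1·δd/d)² = (1×0.00448)² = 2.01e-05;  (-2·δb/b)² = (-2×0.118)² = 0.0557
δQ/Q = √(0.0557) = 0.236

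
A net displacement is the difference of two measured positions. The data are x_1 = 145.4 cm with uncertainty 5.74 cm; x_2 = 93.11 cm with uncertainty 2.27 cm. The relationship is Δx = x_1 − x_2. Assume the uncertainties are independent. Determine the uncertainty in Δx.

6.17 cm

Sums and differences: (δΔx)² = Σ (cᵢ δxᵢ)².
  (δx_1)² = 32.9;  (δx_2)² = 5.15
δΔx = √(38.1) = 6.17 cm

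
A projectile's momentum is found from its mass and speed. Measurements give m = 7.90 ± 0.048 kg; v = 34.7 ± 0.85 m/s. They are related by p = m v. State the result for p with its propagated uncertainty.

274 ± 6.92 kg·m/s

Relative error in a monomial: (δp/p)² = Σ (nᵢ · δxᵢ/xᵢ)².
  (1·δm/m)² = (1×0.00608)² = 3.69e-05;  (1·δv/v)² = (1×0.0245)² = 0.000600
δp/p = √(0.000637) = 0.0252
p = 274 kg·m/s, so δp = 0.0252 × 274 = 6.92 kg·m/s.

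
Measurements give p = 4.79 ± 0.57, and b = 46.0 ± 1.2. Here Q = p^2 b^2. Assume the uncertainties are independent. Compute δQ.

11800

Q is a product of powers, so relative uncertainties combine in quadrature:
  (2·δp/p)² = (2×0.119)² = 0.0566;  (2·δb/b)² = (2×0.0261)² = 0.00272
δQ/Q = √(0.0594) = 0.244
Q = 48500, so δQ = 0.244 × 48500 = 11800.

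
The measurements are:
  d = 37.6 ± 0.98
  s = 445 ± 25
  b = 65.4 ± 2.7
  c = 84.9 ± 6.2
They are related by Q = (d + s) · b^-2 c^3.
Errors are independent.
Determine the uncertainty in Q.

16600

Let u = d + s = 483. δu = √(δd² + δs²) = √(0.960 + 625) = 25.0, so δu/u = 0.0518.
Q is then a monomial in u, b, c:
δQ/Q = √((δu/u)² + (-2·δb/b)² + (3·δc/c)²) = √(0.00269 + 0.00682 + 0.0480) = 0.240
Q = 69000, so δQ = 0.240 × 69000 = 16600.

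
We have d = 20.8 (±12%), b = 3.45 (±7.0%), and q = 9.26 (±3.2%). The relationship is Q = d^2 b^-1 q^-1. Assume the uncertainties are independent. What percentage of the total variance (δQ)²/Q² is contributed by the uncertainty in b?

7.71%

(δQ/Q)² = (2·δd/d)² + (-1·δb/b)² + (-1·δq/q)²
  d term: (2×0.120)² = 0.0576
  b term: (-1×0.0700)² = 0.00490
  q term: (-1×0.0320)² = 0.00102
Total = 0.0635. Share from b = 0.00490/0.0635 = 0.0771.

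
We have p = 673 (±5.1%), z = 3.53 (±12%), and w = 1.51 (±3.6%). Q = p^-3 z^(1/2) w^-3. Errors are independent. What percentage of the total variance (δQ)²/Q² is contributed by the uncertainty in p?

60.5%

(δQ/Q)² = (-3·δp/p)² + (½·δz/z)² + (-3·δw/w)²
  p term: (-3×0.0510)² = 0.0234
  z term: (0.5×0.120)² = 0.00360
  w term: (-3×0.0360)² = 0.0117
Total = 0.0387. Share from p = 0.0234/0.0387 = 0.605.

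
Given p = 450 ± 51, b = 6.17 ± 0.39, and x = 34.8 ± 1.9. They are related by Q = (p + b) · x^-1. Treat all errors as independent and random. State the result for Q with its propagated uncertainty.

Let u = p + b = 456. δu = √(δp² + δb²) = √(2600 + 0.152) = 51.0, so δu/u = 0.112.
Q is then a monomial in u, x:
δQ/Q = √((δu/u)² + (-1·δx/x)²) = √(0.0125 + 0.00298) = 0.124
Q = 13.1, so δQ = 0.124 × 13.1 = 1.63.

13.1 ± 1.63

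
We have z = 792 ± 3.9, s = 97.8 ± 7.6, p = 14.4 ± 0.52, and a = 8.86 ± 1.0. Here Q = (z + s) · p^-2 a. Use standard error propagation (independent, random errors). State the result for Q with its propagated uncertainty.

Let u = z + s = 890. δu = √(δz² + δs²) = √(15.2 + 57.8) = 8.54, so δu/u = 0.00960.
Q is then a monomial in u, p, a:
δQ/Q = √((δu/u)² + (-2·δp/p)² + (1·δa/a)²) = √(9.22e-05 + 0.00522 + 0.0127) = 0.134
Q = 38.0, so δQ = 0.134 × 38.0 = 5.11.

38.0 ± 5.11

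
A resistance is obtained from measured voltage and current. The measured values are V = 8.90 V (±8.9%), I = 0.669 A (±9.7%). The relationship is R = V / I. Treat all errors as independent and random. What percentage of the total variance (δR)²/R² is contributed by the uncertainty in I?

(δR/R)² = (1·δV/V)² + (-1·δI/I)²
  V term: (1×0.0890)² = 0.00792
  I term: (-1×0.0970)² = 0.00941
Total = 0.0173. Share from I = 0.00941/0.0173 = 0.543.

54.3%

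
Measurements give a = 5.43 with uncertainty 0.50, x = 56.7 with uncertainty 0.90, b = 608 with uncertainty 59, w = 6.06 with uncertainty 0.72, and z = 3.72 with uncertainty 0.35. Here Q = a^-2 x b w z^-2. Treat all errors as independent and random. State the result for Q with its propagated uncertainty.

512 ± 156

Relative error in a monomial: (δQ/Q)² = Σ (nᵢ · δxᵢ/xᵢ)².
  (-2·δa/a)² = (-2×0.0921)² = 0.0339;  (1·δx/x)² = (1×0.0159)² = 0.000252;  (1·δb/b)² = (1×0.0970)² = 0.00942;  (1·δw/w)² = (1×0.119)² = 0.0141;  (-2·δz/z)² = (-2×0.0941)² = 0.0354
δQ/Q = √(0.0931) = 0.305
Q = 512, so δQ = 0.305 × 512 = 156.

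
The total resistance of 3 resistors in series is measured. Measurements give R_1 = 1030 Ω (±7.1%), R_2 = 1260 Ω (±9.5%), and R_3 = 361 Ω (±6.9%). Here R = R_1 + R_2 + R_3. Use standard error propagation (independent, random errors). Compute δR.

142 Ω

Each term contributes (cᵢ δxᵢ)² to (δR)²:
  (δR_1)² = 5350;  (δR_2)² = 14300;  (δR_3)² = 620
δR = √(20300) = 142 Ω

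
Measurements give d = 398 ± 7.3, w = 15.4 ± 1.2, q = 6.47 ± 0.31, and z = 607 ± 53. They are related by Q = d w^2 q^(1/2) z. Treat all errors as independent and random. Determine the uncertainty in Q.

2.64e+07

Since Q is a product/quotient, work with relative uncertainties:
  (1·δd/d)² = (1×0.0183)² = 0.000336;  (2·δw/w)² = (2×0.0779)² = 0.0243;  (½·δq/q)² = (0.5×0.0479)² = 0.000574;  (1·δz/z)² = (1×0.0873)² = 0.00762
δQ/Q = √(0.0328) = 0.181
Q = 1.46e+08, so δQ = 0.181 × 1.46e+08 = 2.64e+07.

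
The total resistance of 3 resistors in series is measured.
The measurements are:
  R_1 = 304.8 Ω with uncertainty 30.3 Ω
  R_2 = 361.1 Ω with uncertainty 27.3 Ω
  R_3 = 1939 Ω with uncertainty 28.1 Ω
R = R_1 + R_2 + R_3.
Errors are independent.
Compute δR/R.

0.0190

Each term contributes (cᵢ δxᵢ)² to (δR)²:
  (δR_1)² = 918;  (δR_2)² = 745;  (δR_3)² = 790
δR = √(2450) = 49.5 Ω
R = 2605 Ω, so δR/R = 49.5/2605 = 0.0190.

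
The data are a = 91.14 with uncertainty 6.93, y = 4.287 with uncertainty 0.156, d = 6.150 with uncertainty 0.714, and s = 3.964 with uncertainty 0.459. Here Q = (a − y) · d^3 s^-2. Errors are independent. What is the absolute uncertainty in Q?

Let u = a − y = 86.85. δu = √(δa² + δy²) = √(48.0 + 0.0243) = 6.93, so δu/u = 0.0798.
Q is then a monomial in u, d, s:
δQ/Q = √((δu/u)² + (3·δd/d)² + (-2·δs/s)²) = √(0.00637 + 0.121 + 0.0536) = 0.426
Q = 1286, so δQ = 0.426 × 1286 = 547.

547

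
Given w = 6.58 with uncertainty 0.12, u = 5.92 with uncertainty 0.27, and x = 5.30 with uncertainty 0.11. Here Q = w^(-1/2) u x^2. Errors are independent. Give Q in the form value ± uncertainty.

64.8 ± 4.04

Each factor contributes (exponent × relative error)² to (δQ/Q)²:
  (−½·δw/w)² = (-0.5×0.0182)² = 8.31e-05;  (1·δu/u)² = (1×0.0456)² = 0.00208;  (2·δx/x)² = (2×0.0208)² = 0.00172
δQ/Q = √(0.00389) = 0.0623
Q = 64.8, so δQ = 0.0623 × 64.8 = 4.04.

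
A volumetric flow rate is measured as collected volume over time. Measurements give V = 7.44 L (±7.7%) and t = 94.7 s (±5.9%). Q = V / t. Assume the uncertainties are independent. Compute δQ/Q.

0.0970

Products/powers → add relative errors in quadrature, weighted by exponent:
  (1·δV/V)² = (1×0.0770)² = 0.00593;  (-1·δt/t)² = (-1×0.0590)² = 0.00348
δQ/Q = √(0.00941) = 0.0970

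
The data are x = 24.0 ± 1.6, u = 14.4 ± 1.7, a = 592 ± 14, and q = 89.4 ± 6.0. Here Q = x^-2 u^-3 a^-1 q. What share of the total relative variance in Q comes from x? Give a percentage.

(δQ/Q)² = (-2·δx/x)² + (-3·δu/u)² + (-1·δa/a)² + (1·δq/q)²
  x term: (-2×0.0667)² = 0.0178
  u term: (-3×0.118)² = 0.125
  a term: (-1×0.0236)² = 0.000559
  q term: (1×0.0671)² = 0.00450
Total = 0.148. Share from x = 0.0178/0.148 = 0.120.

12.0%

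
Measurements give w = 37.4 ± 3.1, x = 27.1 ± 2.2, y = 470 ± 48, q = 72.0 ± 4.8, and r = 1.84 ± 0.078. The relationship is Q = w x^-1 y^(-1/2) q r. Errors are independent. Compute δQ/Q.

Q is a product of powers, so relative uncertainties combine in quadrature:
  (1·δw/w)² = (1×0.0829)² = 0.00687;  (-1·δx/x)² = (-1×0.0812)² = 0.00659;  (−½·δy/y)² = (-0.5×0.102)² = 0.00261;  (1·δq/q)² = (1×0.0667)² = 0.00444;  (1·δr/r)² = (1×0.0424)² = 0.00180
δQ/Q = √(0.0223) = 0.149

0.149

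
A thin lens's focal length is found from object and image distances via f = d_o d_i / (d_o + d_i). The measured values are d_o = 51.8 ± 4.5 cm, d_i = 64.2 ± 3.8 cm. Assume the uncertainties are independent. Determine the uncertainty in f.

1.57 cm

∂f/∂d_o = (d_i/(d_o+d_i))² = 0.306;  ∂f/∂d_i = (d_o/(d_o+d_i))² = 0.199
δf = √((∂f/∂d_o · δd_o)² + (∂f/∂d_i · δd_i)²) = √(1.90 + 0.574) = 1.57 cm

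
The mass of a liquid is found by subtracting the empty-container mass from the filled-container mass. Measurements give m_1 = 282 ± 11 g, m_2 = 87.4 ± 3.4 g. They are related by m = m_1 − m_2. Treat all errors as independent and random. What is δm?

Sums and differences: (δm)² = Σ (cᵢ δxᵢ)².
  (δm_1)² = 121;  (δm_2)² = 11.6
δm = √(133) = 11.5 g

11.5 g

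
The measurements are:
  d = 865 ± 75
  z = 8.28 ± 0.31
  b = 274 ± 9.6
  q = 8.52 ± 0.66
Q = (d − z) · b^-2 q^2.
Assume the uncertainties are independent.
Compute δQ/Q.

0.191

Let u = d − z = 857. δu = √(δd² + δz²) = √(5620 + 0.0961) = 75.0, so δu/u = 0.0875.
Q is then a monomial in u, b, q:
δQ/Q = √((δu/u)² + (-2·δb/b)² + (2·δq/q)²) = √(0.00766 + 0.00491 + 0.0240) = 0.191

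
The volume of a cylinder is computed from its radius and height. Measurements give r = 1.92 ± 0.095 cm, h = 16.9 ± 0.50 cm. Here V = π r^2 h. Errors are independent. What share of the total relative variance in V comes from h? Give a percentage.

8.21%

(δV/V)² = (2·δr/r)² + (1·δh/h)²
  r term: (2×0.0495)² = 0.00979
  h term: (1×0.0296)² = 0.000875
Total = 0.0107. Share from h = 0.000875/0.0107 = 0.0821.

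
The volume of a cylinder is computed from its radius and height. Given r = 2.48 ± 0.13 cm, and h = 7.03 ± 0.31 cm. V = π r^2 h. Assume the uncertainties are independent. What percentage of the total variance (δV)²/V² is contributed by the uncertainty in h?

(δV/V)² = (2·δr/r)² + (1·δh/h)²
  r term: (2×0.0524)² = 0.0110
  h term: (1×0.0441)² = 0.00194
Total = 0.0129. Share from h = 0.00194/0.0129 = 0.150.

15.0%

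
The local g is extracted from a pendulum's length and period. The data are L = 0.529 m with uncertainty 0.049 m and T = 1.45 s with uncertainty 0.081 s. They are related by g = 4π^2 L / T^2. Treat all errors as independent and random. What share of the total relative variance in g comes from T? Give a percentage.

59.3%

(δg/g)² = (1·δL/L)² + (-2·δT/T)²
  L term: (1×0.0926)² = 0.00858
  T term: (-2×0.0559)² = 0.0125
Total = 0.0211. Share from T = 0.0125/0.0211 = 0.593.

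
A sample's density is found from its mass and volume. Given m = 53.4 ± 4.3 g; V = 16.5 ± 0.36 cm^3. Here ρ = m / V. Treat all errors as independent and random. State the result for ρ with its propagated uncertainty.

3.24 ± 0.270 g/cm^3

Each factor contributes (exponent × relative error)² to (δρ/ρ)²:
  (1·δm/m)² = (1×0.0805)² = 0.00648;  (-1·δV/V)² = (-1×0.0218)² = 0.000476
δρ/ρ = √(0.00696) = 0.0834
ρ = 3.24 g/cm^3, so δρ = 0.0834 × 3.24 = 0.270 g/cm^3.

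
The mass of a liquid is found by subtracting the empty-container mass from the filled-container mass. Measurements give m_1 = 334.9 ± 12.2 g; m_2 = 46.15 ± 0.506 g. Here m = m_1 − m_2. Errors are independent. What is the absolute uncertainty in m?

12.2 g

Sums and differences: (δm)² = Σ (cᵢ δxᵢ)².
  (δm_1)² = 149;  (δm_2)² = 0.256
δm = √(149) = 12.2 g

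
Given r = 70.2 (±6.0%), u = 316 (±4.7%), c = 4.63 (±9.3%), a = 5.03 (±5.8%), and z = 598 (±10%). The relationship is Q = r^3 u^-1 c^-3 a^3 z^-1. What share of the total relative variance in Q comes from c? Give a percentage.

(δQ/Q)² = (3·δr/r)² + (-1·δu/u)² + (-3·δc/c)² + (3·δa/a)² + (-1·δz/z)²
  r term: (3×0.0600)² = 0.0324
  u term: (-1×0.0470)² = 0.00221
  c term: (-3×0.0930)² = 0.0778
  a term: (3×0.0580)² = 0.0303
  z term: (-1×0.100)² = 0.0100
Total = 0.153. Share from c = 0.0778/0.153 = 0.510.

51.0%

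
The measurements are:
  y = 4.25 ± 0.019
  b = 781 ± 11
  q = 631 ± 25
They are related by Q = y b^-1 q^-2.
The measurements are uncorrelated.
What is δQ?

Since Q is a product/quotient, work with relative uncertainties:
  (1·δy/y)² = (1×0.00447)² = 2e-05;  (-1·δb/b)² = (-1×0.0141)² = 0.000198;  (-2·δq/q)² = (-2×0.0396)² = 0.00628
δQ/Q = √(0.00650) = 0.0806
Q = 1.37e-08, so δQ = 0.0806 × 1.37e-08 = 1.1e-09.

1.1e-09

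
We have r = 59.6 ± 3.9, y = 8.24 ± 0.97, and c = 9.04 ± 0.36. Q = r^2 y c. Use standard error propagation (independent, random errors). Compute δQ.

Relative error in a monomial: (δQ/Q)² = Σ (nᵢ · δxᵢ/xᵢ)².
  (2·δr/r)² = (2×0.0654)² = 0.0171;  (1·δy/y)² = (1×0.118)² = 0.0139;  (1·δc/c)² = (1×0.0398)² = 0.00159
δQ/Q = √(0.0326) = 0.180
Q = 2.65e+05, so δQ = 0.180 × 2.65e+05 = 47800.

47800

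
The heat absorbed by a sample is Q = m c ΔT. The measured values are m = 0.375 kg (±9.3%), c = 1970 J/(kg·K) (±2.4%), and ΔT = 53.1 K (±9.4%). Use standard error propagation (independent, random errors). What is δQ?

5270 J

Products/powers → add relative errors in quadrature, weighted by exponent:
  (1·δm/m)² = (1×0.0930)² = 0.00865;  (1·δc/c)² = (1×0.0240)² = 0.000576;  (1·δΔT/ΔT)² = (1×0.0940)² = 0.00884
δQ/Q = √(0.0181) = 0.134
Q = 39200 J, so δQ = 0.134 × 39200 = 5270 J.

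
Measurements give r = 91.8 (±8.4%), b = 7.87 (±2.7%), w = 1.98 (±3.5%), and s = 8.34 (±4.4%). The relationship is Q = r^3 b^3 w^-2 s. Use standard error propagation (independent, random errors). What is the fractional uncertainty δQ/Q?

0.277

For a monomial Q ∝ r^3, b^3, w^-2, s, fractional errors add in quadrature:
  (3·δr/r)² = (3×0.0840)² = 0.0635;  (3·δb/b)² = (3×0.0270)² = 0.00656;  (-2·δw/w)² = (-2×0.0350)² = 0.00490;  (1·δs/s)² = (1×0.0440)² = 0.00194
δQ/Q = √(0.0769) = 0.277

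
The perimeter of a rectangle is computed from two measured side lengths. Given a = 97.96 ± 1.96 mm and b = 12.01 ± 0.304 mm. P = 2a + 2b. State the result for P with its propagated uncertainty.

219.9 ± 3.97 mm

Each term contributes (cᵢ δxᵢ)² to (δP)²:
  (2·δa)² = 15.4;  (2·δb)² = 0.370
δP = √(15.7) = 3.97 mm
P = 219.9 mm.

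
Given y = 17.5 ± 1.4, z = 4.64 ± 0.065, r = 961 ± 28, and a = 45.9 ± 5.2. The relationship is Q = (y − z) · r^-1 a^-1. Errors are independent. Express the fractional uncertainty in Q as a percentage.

16.0%

Let u = y − z = 12.9. δu = √(δy² + δz²) = √(1.96 + 0.00423) = 1.40, so δu/u = 0.109.
Q is then a monomial in u, r, a:
δQ/Q = √((δu/u)² + (-1·δr/r)² + (-1·δa/a)²) = √(0.0119 + 0.000849 + 0.0128) = 0.160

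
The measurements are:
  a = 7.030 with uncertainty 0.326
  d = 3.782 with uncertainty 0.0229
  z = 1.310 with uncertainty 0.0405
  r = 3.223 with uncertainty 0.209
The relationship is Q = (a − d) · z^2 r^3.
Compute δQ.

42.5

Let u = a − d = 3.248. δu = √(δa² + δd²) = √(0.106 + 0.000524) = 0.327, so δu/u = 0.101.
Q is then a monomial in u, z, r:
δQ/Q = √((δu/u)² + (2·δz/z)² + (3·δr/r)²) = √(0.0101 + 0.00382 + 0.0378) = 0.228
Q = 186.6, so δQ = 0.228 × 186.6 = 42.5.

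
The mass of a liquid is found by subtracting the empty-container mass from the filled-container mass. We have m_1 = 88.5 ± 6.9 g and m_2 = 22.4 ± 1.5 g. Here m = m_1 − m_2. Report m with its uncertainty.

66.1 ± 7.06 g

Each term contributes (cᵢ δxᵢ)² to (δm)²:
  (δm_1)² = 47.6;  (δm_2)² = 2.25
δm = √(49.9) = 7.06 g
m = 66.1 g.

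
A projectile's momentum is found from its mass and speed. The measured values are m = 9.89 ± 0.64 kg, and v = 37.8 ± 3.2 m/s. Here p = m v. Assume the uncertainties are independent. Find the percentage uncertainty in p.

Each factor contributes (exponent × relative error)² to (δp/p)²:
  (1·δm/m)² = (1×0.0647)² = 0.00419;  (1·δv/v)² = (1×0.0847)² = 0.00717
δp/p = √(0.0114) = 0.107

10.7%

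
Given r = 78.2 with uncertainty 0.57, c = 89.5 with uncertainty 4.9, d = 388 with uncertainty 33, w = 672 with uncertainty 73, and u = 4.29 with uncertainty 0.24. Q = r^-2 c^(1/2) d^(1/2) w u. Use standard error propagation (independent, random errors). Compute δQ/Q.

Since Q is a product/quotient, work with relative uncertainties:
  (-2·δr/r)² = (-2×0.00729)² = 0.000213;  (½·δc/c)² = (0.5×0.0547)² = 0.000749;  (½·δd/d)² = (0.5×0.0851)² = 0.00181;  (1·δw/w)² = (1×0.109)² = 0.0118;  (1·δu/u)² = (1×0.0559)² = 0.00313
δQ/Q = √(0.0177) = 0.133

0.133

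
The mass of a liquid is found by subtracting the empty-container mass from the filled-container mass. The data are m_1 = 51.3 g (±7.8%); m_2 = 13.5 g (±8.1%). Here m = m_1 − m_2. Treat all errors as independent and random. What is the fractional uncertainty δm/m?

0.110

For a sum/difference, combine absolute errors in quadrature:
  (δm_1)² = 16.0;  (δm_2)² = 1.20
δm = √(17.2) = 4.15 g
m = 37.8 g, so δm/m = 4.15/37.8 = 0.110.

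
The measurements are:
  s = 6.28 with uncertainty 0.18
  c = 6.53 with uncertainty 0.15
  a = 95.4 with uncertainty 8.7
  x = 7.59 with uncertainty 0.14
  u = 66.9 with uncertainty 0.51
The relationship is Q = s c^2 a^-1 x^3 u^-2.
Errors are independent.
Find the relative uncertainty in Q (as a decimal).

0.121

Each factor contributes (exponent × relative error)² to (δQ/Q)²:
  (1·δs/s)² = (1×0.0287)² = 0.000822;  (2·δc/c)² = (2×0.0230)² = 0.00211;  (-1·δa/a)² = (-1×0.0912)² = 0.00832;  (3·δx/x)² = (3×0.0184)² = 0.00306;  (-2·δu/u)² = (-2×0.00762)² = 0.000232
δQ/Q = √(0.0145) = 0.121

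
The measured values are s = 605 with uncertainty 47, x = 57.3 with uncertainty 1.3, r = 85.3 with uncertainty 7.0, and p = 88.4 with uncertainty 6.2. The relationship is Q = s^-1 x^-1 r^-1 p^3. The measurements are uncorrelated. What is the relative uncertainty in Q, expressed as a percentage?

24.0%

Q is a product of powers, so relative uncertainties combine in quadrature:
  (-1·δs/s)² = (-1×0.0777)² = 0.00604;  (-1·δx/x)² = (-1×0.0227)² = 0.000515;  (-1·δr/r)² = (-1×0.0821)² = 0.00673;  (3·δp/p)² = (3×0.0701)² = 0.0443
δQ/Q = √(0.0576) = 0.240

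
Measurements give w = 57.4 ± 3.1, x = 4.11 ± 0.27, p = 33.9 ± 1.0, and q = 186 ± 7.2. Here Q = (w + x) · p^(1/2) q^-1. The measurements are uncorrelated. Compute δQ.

0.126

Let u = w + x = 61.5. δu = √(δw² + δx²) = √(9.61 + 0.0729) = 3.11, so δu/u = 0.0506.
Q is then a monomial in u, p, q:
δQ/Q = √((δu/u)² + (½·δp/p)² + (-1·δq/q)²) = √(0.00256 + 0.000218 + 0.00150) = 0.0654
Q = 1.93, so δQ = 0.0654 × 1.93 = 0.126.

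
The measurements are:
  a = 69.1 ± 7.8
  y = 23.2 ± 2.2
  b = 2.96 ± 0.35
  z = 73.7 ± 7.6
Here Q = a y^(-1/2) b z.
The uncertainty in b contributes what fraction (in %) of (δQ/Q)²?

(δQ/Q)² = (1·δa/a)² + (−½·δy/y)² + (1·δb/b)² + (1·δz/z)²
  a term: (1×0.113)² = 0.0127
  y term: (-0.5×0.0948)² = 0.00225
  b term: (1×0.118)² = 0.0140
  z term: (1×0.103)² = 0.0106
Total = 0.0396. Share from b = 0.0140/0.0396 = 0.353.

35.3%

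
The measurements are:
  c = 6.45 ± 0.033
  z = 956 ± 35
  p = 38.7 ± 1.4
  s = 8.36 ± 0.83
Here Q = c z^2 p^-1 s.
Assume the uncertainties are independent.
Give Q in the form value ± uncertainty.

(1.27 ± 0.164) × 10^6

Since Q is a product/quotient, work with relative uncertainties:
  (1·δc/c)² = (1×0.00512)² = 2.62e-05;  (2·δz/z)² = (2×0.0366)² = 0.00536;  (-1·δp/p)² = (-1×0.0362)² = 0.00131;  (1·δs/s)² = (1×0.0993)² = 0.00986
δQ/Q = √(0.0166) = 0.129
Q = 1.27e+06, so δQ = 0.129 × 1.27e+06 = 1.64e+05.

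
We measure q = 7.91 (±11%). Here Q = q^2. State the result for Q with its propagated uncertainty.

Each factor contributes (exponent × relative error)² to (δQ/Q)²:
  (2·δq/q)² = (2×0.110)² = 0.0484
δQ/Q = √(0.0484) = 0.220
Q = 62.6, so δQ = 0.220 × 62.6 = 13.8.

62.6 ± 13.8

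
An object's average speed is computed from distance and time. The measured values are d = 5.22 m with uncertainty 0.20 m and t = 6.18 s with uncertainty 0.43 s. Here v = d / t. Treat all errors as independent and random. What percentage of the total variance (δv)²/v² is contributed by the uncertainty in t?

(δv/v)² = (1·δd/d)² + (-1·δt/t)²
  d term: (1×0.0383)² = 0.00147
  t term: (-1×0.0696)² = 0.00484
Total = 0.00631. Share from t = 0.00484/0.00631 = 0.767.

76.7%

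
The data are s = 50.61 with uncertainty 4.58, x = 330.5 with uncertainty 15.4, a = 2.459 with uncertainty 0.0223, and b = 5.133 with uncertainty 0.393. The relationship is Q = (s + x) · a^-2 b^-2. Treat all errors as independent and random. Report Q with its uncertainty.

Let u = s + x = 381.1. δu = √(δs² + δx²) = √(21.0 + 237) = 16.1, so δu/u = 0.0422.
Q is then a monomial in u, a, b:
δQ/Q = √((δu/u)² + (-2·δa/a)² + (-2·δb/b)²) = √(0.00178 + 0.000329 + 0.0234) = 0.160
Q = 2.392, so δQ = 0.160 × 2.392 = 0.382.

2.392 ± 0.382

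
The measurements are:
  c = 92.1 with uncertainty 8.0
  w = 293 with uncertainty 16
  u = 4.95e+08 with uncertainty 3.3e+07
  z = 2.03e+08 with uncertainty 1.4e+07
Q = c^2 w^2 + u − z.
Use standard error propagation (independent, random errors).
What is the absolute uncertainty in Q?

Let p = c^2·w^2 = 7.28e+08. δp/p = √((2·δc/c)² + (2·δw/w)²) = √(0.0302 + 0.0119) = 0.205, so δp = 1.49e+08.
Q = p + u − z: δQ = √(δp² + δu² + δz²) = √(2.23e+16 + 1.09e+15 + 1.96e+14) = 1.54e+08

1.54e+08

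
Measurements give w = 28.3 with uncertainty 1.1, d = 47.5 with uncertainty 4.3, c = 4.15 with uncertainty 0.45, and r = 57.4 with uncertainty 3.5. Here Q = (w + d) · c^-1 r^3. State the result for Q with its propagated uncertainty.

(3.45 ± 0.762) × 10^6

Let u = w + d = 75.8. δu = √(δw² + δd²) = √(1.21 + 18.5) = 4.44, so δu/u = 0.0586.
Q is then a monomial in u, c, r:
δQ/Q = √((δu/u)² + (-1·δc/c)² + (3·δr/r)²) = √(0.00343 + 0.0118 + 0.0335) = 0.221
Q = 3.45e+06, so δQ = 0.221 × 3.45e+06 = 7.62e+05.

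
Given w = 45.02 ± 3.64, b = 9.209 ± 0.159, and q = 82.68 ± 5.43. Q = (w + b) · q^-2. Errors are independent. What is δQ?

0.00117

Let u = w + b = 54.23. δu = √(δw² + δb²) = √(13.2 + 0.0253) = 3.64, so δu/u = 0.0672.
Q is then a monomial in u, q:
δQ/Q = √((δu/u)² + (-2·δq/q)²) = √(0.00451 + 0.0173) = 0.148
Q = 0.007933, so δQ = 0.148 × 0.007933 = 0.00117.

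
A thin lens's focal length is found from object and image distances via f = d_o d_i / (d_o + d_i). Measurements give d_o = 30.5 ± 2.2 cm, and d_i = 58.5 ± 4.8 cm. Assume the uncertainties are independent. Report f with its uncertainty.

20.0 ± 1.11 cm

∂f/∂d_o = (d_i/(d_o+d_i))² = 0.432;  ∂f/∂d_i = (d_o/(d_o+d_i))² = 0.117
δf = √((∂f/∂d_o · δd_o)² + (∂f/∂d_i · δd_i)²) = √(0.903 + 0.318) = 1.11 cm
f = 20.0 cm.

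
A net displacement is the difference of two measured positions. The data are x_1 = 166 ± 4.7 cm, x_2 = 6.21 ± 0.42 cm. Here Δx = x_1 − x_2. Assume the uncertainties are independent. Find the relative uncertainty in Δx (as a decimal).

0.0295

Absolute uncertainties add in quadrature for a linear combination:
  (δx_1)² = 22.1;  (δx_2)² = 0.176
δΔx = √(22.3) = 4.72 cm
Δx = 160 cm, so δΔx/Δx = 4.72/160 = 0.0295.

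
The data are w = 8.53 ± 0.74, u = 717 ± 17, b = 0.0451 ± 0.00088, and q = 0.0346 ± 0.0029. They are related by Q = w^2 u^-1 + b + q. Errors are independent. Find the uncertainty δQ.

Let p = w^2·u^-1 = 0.101. δp/p = √((2·δw/w)² + (-1·δu/u)²) = √(0.0301 + 0.000562) = 0.175, so δp = 0.0178.
Q = p + b + q: δQ = √(δp² + δb² + δq²) = √(0.000316 + 7.74e-07 + 8.41e-06) = 0.0180

0.0180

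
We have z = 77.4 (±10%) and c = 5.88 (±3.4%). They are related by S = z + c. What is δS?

Each term contributes (cᵢ δxᵢ)² to (δS)²:
  (δz)² = 59.9;  (δc)² = 0.0400
δS = √(59.9) = 7.74

7.74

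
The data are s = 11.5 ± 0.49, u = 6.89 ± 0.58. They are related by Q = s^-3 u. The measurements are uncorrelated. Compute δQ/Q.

0.153

Since Q is a product/quotient, work with relative uncertainties:
  (-3·δs/s)² = (-3×0.0426)² = 0.0163;  (1·δu/u)² = (1×0.0842)² = 0.00709
δQ/Q = √(0.0234) = 0.153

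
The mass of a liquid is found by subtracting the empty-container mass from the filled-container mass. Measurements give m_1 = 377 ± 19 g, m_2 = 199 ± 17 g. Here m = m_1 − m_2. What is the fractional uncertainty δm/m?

m is a linear combination, so absolute uncertainties add in quadrature:
  (δm_1)² = 361;  (δm_2)² = 289
δm = √(650) = 25.5 g
m = 178 g, so δm/m = 25.5/178 = 0.143.

0.143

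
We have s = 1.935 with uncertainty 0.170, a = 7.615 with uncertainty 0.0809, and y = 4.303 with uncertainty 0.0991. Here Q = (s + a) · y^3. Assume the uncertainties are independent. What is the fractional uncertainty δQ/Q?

Let u = s + a = 9.550. δu = √(δs² + δa²) = √(0.0289 + 0.00654) = 0.188, so δu/u = 0.0197.
Q is then a monomial in u, y:
δQ/Q = √((δu/u)² + (3·δy/y)²) = √(0.000389 + 0.00477) = 0.0718

0.0718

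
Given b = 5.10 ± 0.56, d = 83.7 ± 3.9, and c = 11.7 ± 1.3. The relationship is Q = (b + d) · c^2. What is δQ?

Let u = b + d = 88.8. δu = √(δb² + δd²) = √(0.314 + 15.2) = 3.94, so δu/u = 0.0444.
Q is then a monomial in u, c:
δQ/Q = √((δu/u)² + (2·δc/c)²) = √(0.00197 + 0.0494) = 0.227
Q = 12200, so δQ = 0.227 × 12200 = 2750.

2750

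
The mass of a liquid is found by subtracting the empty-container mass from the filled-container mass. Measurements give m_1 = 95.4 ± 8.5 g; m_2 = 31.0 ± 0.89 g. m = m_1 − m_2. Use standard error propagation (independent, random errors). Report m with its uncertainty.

64.4 ± 8.55 g

For a sum/difference, combine absolute errors in quadrature:
  (δm_1)² = 72.2;  (δm_2)² = 0.792
δm = √(73.0) = 8.55 g
m = 64.4 g.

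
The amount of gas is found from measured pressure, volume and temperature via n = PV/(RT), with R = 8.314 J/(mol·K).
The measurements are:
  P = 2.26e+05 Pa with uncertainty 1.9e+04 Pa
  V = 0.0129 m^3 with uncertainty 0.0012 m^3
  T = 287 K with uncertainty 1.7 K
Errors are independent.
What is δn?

0.153 mol

Since n is a product/quotient, work with relative uncertainties:
  (1·δP/P)² = (1×0.0841)² = 0.00707;  (1·δV/V)² = (1×0.0930)² = 0.00865;  (-1·δT/T)² = (-1×0.00592)² = 3.51e-05
δn/n = √(0.0158) = 0.126
n = 1.22 mol, so δn = 0.126 × 1.22 = 0.153 mol.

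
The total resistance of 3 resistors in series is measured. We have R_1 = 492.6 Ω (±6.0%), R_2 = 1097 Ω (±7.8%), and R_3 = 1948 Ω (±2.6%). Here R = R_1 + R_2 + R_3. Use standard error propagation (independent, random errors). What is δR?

Absolute uncertainties add in quadrature for a linear combination:
  (δR_1)² = 874;  (δR_2)² = 7320;  (δR_3)² = 2570
δR = √(10800) = 104 Ω

104 Ω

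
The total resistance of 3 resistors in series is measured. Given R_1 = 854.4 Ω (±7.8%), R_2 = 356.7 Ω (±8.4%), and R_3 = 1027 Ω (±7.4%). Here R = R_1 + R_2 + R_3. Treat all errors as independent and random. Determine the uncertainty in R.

105 Ω

For a sum/difference, combine absolute errors in quadrature:
  (δR_1)² = 4440;  (δR_2)² = 898;  (δR_3)² = 5780
δR = √(11100) = 105 Ω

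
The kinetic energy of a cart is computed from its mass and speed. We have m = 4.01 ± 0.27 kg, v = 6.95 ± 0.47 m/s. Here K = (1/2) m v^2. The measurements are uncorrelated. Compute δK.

For a monomial K ∝ m, v^2, fractional errors add in quadrature:
  (1·δm/m)² = (1×0.0673)² = 0.00453;  (2·δv/v)² = (2×0.0676)² = 0.0183
δK/K = √(0.0228) = 0.151
K = 96.8 J, so δK = 0.151 × 96.8 = 14.6 J.

14.6 J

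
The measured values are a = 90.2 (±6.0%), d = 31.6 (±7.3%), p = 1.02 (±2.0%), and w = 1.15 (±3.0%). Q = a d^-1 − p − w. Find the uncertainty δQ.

0.273

Let h = a·d^-1 = 2.85. δh/h = √((1·δa/a)² + (-1·δd/d)²) = √(0.00360 + 0.00533) = 0.0945, so δh = 0.270.
Q = h − p − w: δQ = √(δh² + δp² + δw²) = √(0.0728 + 0.000416 + 0.00119) = 0.273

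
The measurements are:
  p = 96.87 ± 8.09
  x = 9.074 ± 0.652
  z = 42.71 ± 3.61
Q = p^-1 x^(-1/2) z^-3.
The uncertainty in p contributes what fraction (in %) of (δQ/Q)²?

(δQ/Q)² = (-1·δp/p)² + (−½·δx/x)² + (-3·δz/z)²
  p term: (-1×0.0835)² = 0.00697
  x term: (-0.5×0.0719)² = 0.00129
  z term: (-3×0.0845)² = 0.0643
Total = 0.0726. Share from p = 0.00697/0.0726 = 0.0961.

9.61%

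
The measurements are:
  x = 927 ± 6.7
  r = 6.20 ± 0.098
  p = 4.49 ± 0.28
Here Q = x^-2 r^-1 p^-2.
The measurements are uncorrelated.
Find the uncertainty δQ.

1.18e-09

Each factor contributes (exponent × relative error)² to (δQ/Q)²:
  (-2·δx/x)² = (-2×0.00723)² = 0.000209;  (-1·δr/r)² = (-1×0.0158)² = 0.000250;  (-2·δp/p)² = (-2×0.0624)² = 0.0156
δQ/Q = √(0.0160) = 0.127
Q = 9.31e-09, so δQ = 0.127 × 9.31e-09 = 1.18e-09.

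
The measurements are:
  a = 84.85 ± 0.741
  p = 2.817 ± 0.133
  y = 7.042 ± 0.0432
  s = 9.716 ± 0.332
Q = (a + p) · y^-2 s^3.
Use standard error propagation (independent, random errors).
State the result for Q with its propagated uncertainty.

Let u = a + p = 87.67. δu = √(δa² + δp²) = √(0.549 + 0.0177) = 0.753, so δu/u = 0.00859.
Q is then a monomial in u, y, s:
δQ/Q = √((δu/u)² + (-2·δy/y)² + (3·δs/s)²) = √(7.37e-05 + 0.000151 + 0.0105) = 0.104
Q = 1621, so δQ = 0.104 × 1621 = 168.

1621 ± 168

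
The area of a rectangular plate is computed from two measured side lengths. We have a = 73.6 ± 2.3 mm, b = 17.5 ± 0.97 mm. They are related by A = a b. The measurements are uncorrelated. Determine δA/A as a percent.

Relative error in a monomial: (δA/A)² = Σ (nᵢ · δxᵢ/xᵢ)².
  (1·δa/a)² = (1×0.0312)² = 0.000977;  (1·δb/b)² = (1×0.0554)² = 0.00307
δA/A = √(0.00405) = 0.0636

6.36%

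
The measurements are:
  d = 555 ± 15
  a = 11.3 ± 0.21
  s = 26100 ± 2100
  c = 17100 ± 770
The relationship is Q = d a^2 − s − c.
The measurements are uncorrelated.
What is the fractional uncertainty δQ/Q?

Let p = d·a^2 = 70900. δp/p = √((1·δd/d)² + (2·δa/a)²) = √(0.000730 + 0.00138) = 0.0460, so δp = 3260.
Q = p − s − c: δQ = √(δp² + δs² + δc²) = √(1.06e+07 + 4.41e+06 + 5.93e+05) = 3950
Q = 27700, so δQ/Q = 3950/27700 = 0.143.

0.143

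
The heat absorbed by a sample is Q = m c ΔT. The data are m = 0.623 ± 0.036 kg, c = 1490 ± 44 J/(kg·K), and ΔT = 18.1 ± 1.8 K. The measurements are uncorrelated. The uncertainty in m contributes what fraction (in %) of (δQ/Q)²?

(δQ/Q)² = (1·δm/m)² + (1·δc/c)² + (1·δΔT/ΔT)²
  m term: (1×0.0578)² = 0.00334
  c term: (1×0.0295)² = 0.000872
  ΔT term: (1×0.0994)² = 0.00989
Total = 0.0141. Share from m = 0.00334/0.0141 = 0.237.

23.7%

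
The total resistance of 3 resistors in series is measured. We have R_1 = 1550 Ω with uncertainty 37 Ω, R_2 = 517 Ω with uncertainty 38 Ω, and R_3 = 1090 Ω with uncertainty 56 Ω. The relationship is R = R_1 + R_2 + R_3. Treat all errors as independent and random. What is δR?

Each term contributes (cᵢ δxᵢ)² to (δR)²:
  (δR_1)² = 1370;  (δR_2)² = 1440;  (δR_3)² = 3140
δR = √(5950) = 77.1 Ω

77.1 Ω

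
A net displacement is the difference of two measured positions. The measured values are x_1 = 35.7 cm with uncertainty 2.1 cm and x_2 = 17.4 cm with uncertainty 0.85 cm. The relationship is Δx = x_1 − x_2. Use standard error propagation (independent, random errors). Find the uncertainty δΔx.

2.27 cm

Sums and differences: (δΔx)² = Σ (cᵢ δxᵢ)².
  (δx_1)² = 4.41;  (δx_2)² = 0.722
δΔx = √(5.13) = 2.27 cm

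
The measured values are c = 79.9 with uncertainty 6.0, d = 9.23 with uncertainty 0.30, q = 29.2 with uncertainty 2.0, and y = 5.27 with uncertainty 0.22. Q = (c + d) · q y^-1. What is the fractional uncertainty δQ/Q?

Let u = c + d = 89.1. δu = √(δc² + δd²) = √(36.0 + 0.0900) = 6.01, so δu/u = 0.0674.
Q is then a monomial in u, q, y:
δQ/Q = √((δu/u)² + (1·δq/q)² + (-1·δy/y)²) = √(0.00454 + 0.00469 + 0.00174) = 0.105

0.105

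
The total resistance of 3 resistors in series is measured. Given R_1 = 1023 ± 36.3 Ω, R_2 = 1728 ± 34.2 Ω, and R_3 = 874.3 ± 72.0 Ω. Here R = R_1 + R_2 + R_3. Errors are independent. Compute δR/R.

For a sum/difference, combine absolute errors in quadrature:
  (δR_1)² = 1320;  (δR_2)² = 1170;  (δR_3)² = 5180
δR = √(7670) = 87.6 Ω
R = 3625 Ω, so δR/R = 87.6/3625 = 0.0242.

0.0242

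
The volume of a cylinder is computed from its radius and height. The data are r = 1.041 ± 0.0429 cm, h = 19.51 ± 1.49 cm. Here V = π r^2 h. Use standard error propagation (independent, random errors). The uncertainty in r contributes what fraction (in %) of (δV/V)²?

53.8%

(δV/V)² = (2·δr/r)² + (1·δh/h)²
  r term: (2×0.0412)² = 0.00679
  h term: (1×0.0764)² = 0.00583
Total = 0.0126. Share from r = 0.00679/0.0126 = 0.538.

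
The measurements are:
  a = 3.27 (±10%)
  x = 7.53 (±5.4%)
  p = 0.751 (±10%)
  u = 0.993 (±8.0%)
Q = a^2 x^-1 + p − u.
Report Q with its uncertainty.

1.18 ± 0.314

Let w = a^2·x^-1 = 1.42. δw/w = √((2·δa/a)² + (-1·δx/x)²) = √(0.0400 + 0.00292) = 0.207, so δw = 0.294.
Q = w + p − u: δQ = √(δw² + δp² + δu²) = √(0.0865 + 0.00564 + 0.00631) = 0.314
Q = 1.18.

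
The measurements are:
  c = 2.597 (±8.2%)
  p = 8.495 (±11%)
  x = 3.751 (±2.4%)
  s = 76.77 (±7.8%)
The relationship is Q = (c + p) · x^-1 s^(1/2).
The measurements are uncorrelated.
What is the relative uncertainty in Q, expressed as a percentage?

Let u = c + p = 11.09. δu = √(δc² + δp²) = √(0.0453 + 0.873) = 0.958, so δu/u = 0.0864.
Q is then a monomial in u, x, s:
δQ/Q = √((δu/u)² + (-1·δx/x)² + (½·δs/s)²) = √(0.00747 + 0.000576 + 0.00152) = 0.0978

9.78%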